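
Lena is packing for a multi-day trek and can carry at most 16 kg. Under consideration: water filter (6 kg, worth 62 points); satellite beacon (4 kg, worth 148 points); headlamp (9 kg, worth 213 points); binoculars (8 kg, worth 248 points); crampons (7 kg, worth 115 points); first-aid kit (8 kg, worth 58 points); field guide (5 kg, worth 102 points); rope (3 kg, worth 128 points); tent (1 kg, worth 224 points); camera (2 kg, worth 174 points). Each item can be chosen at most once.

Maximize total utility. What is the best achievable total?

794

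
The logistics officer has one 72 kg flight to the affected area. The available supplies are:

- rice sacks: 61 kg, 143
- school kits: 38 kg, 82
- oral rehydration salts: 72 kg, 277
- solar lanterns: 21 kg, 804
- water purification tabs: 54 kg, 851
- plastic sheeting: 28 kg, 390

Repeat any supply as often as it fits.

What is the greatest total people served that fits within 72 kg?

Best packing: 3×solar lanterns — 63 kg, 2412 total.
The spare 9 kg is too small for any remaining supply, and no exchange beats 2412.

2412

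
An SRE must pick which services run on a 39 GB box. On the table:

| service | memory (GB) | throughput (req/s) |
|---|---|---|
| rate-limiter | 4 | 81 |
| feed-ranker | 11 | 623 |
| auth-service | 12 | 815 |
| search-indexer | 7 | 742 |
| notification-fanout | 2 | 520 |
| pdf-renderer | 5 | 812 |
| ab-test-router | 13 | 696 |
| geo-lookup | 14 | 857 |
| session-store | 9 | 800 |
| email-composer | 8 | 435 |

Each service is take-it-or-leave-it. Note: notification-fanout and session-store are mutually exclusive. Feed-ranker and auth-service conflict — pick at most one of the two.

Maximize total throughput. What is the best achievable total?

Auth-service + search-indexer + notification-fanout + pdf-renderer + ab-test-router uses 39 of the 39 GB and totals 3585.
Runner-up feed-ranker + search-indexer + notification-fanout + pdf-renderer + geo-lookup tops out at 3554.

3585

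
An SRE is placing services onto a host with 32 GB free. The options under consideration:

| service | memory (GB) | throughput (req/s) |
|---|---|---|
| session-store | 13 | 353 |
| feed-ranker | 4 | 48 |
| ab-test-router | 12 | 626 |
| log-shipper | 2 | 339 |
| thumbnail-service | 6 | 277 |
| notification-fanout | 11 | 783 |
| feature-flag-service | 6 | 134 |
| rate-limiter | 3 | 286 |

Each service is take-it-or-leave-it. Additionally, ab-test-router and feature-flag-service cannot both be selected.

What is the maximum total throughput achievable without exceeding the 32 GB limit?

2082

Feed-ranker + ab-test-router + log-shipper + notification-fanout + rate-limiter uses 32 of the 32 GB and totals 2082.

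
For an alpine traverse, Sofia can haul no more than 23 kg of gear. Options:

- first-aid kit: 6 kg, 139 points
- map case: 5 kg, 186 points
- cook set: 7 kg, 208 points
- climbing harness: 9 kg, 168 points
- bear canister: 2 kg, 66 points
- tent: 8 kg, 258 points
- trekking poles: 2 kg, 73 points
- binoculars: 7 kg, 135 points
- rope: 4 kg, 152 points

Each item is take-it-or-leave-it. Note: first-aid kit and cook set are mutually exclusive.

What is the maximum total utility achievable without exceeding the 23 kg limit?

757

Ranking by ratio (utility/kg): rope 38.00, map case 37.20, trekking poles 36.50, bear canister 33.00.
The ratio heuristic lands on map case + bear canister + tent + trekking poles + rope (735) but leaves 2 kg idle.
Replace map case with cook set: the trade gains 22 net, giving 757 at 23 kg.
That's the maximum — no feasible swap from here does better than 757.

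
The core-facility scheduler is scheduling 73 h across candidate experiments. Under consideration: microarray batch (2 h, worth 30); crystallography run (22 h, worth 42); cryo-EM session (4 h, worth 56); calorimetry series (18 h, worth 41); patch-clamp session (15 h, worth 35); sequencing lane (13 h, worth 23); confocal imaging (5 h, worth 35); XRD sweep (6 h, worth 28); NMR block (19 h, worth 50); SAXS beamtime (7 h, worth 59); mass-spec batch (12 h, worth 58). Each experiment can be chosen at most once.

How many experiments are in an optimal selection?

8

The maximum expected citations within 73 h is 357.
microarray batch + cryo-EM session + calorimetry series + confocal imaging + XRD sweep + NMR block + SAXS beamtime + mass-spec batch hits 357 at 73 h.
All optima have 8 experiments.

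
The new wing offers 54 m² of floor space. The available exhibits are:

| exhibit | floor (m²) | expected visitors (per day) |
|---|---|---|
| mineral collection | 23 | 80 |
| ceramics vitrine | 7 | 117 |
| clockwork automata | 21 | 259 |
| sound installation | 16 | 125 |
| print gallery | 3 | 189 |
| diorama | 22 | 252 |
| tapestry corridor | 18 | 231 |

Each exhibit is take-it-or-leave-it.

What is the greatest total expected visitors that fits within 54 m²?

817

Density check — print gallery 63.00, ceramics vitrine 16.71, tapestry corridor 12.83 are the best per m².
Filling by ratio: ceramics vitrine + clockwork automata + print gallery + tapestry corridor for 796, with 5 m² left unused.
Replace tapestry corridor with diorama: the trade gains 21 net, giving 817 at 53 m².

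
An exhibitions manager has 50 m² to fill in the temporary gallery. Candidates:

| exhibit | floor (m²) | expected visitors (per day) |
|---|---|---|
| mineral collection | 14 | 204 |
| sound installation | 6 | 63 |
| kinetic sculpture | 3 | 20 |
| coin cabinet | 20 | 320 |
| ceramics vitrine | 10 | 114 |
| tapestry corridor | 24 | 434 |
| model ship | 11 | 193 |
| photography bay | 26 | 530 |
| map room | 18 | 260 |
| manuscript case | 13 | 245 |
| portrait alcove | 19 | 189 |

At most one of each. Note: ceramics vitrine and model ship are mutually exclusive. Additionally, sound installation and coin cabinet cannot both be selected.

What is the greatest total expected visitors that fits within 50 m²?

968

By expected visitors per m²: photography bay 20.38, manuscript case 18.85, tapestry corridor 18.08, model ship 17.55 lead.
Taking model ship + photography bay + manuscript case: 50 m² used, 968 in expected visitors.
Every other selection either busts 50 m² or breaks a pairing rule or fails to beat 968.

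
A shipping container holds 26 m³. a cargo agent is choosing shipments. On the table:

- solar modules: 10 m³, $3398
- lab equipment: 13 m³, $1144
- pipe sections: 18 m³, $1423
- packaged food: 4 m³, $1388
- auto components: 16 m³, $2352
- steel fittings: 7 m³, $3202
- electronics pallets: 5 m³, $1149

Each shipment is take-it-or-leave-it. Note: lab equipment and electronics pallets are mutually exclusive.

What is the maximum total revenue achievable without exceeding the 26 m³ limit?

Ranking by ratio (revenue/m³): steel fittings 457.43, packaged food 347.00, solar modules 339.80, electronics pallets 229.80.
The ratio ordering already packs tightly: solar modules + packaged food + steel fittings + electronics pallets, 26 m³, 9137.

9137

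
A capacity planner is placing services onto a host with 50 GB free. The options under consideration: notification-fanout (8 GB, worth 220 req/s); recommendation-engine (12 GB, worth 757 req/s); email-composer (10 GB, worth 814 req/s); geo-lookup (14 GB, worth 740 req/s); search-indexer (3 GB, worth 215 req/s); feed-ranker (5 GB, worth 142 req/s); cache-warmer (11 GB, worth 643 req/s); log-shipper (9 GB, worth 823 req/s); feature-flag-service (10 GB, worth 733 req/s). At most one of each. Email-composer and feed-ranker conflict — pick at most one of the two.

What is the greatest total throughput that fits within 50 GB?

Best packing: recommendation-engine + email-composer + geo-lookup + search-indexer + log-shipper — 48 GB, 3349 total.
The closest alternative, notification-fanout + recommendation-engine + email-composer + log-shipper + feature-flag-service, reaches only 3347.

3349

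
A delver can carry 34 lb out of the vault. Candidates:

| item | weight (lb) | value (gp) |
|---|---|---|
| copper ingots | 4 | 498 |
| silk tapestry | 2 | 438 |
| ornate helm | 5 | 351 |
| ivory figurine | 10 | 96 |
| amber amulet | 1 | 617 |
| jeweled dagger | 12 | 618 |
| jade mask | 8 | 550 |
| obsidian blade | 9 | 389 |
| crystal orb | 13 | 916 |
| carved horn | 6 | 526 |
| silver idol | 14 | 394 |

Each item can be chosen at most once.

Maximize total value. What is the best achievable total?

A density-first pass picks copper ingots + silk tapestry + ornate helm + amber amulet + crystal orb + carved horn — 3346 at 31 lb.
The 5 lb tied up in ornate helm is better spent on jade mask — total rises to 3545 (34 lb).

3545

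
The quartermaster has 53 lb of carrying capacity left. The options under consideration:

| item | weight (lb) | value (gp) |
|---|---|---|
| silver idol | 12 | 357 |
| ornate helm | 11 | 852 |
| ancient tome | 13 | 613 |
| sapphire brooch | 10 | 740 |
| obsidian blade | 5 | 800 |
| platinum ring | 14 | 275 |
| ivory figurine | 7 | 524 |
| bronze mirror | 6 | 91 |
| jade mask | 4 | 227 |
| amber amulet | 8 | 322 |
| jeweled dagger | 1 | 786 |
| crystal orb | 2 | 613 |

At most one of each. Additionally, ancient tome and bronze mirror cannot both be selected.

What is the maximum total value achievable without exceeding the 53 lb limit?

5155

The ratio ordering already packs tightly: ornate helm + ancient tome + sapphire brooch + obsidian blade + ivory figurine + jade mask + jeweled dagger + crystal orb, 53 lb, 5155.
The closest alternative, ornate helm + ancient tome + sapphire brooch + obsidian blade + ivory figurine + jeweled dagger + crystal orb, reaches only 4928.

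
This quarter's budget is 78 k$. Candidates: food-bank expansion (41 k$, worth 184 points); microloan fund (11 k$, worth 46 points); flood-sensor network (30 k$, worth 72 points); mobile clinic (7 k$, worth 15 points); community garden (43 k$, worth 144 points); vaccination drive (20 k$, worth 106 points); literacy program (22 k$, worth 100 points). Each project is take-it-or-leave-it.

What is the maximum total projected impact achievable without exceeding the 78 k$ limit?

Greedy by ratio would take microloan fund + mobile clinic + vaccination drive + literacy program: 60 k$ used, total 267.
The 29 k$ tied up in mobile clinic and literacy program is better spent on food-bank expansion — total rises to 336 (72 k$).

336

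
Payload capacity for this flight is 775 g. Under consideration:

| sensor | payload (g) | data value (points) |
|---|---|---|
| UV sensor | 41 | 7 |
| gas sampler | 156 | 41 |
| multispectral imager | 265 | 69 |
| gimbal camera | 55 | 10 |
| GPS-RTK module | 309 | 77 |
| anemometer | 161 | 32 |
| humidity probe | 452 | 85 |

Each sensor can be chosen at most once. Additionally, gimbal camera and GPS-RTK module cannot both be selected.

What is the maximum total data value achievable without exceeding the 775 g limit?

194

The ratio ordering already packs tightly: UV sensor + gas sampler + multispectral imager + GPS-RTK module, 771 g, 194.
Next best is gas sampler + multispectral imager + GPS-RTK module at 187 (730 g) — short by 7.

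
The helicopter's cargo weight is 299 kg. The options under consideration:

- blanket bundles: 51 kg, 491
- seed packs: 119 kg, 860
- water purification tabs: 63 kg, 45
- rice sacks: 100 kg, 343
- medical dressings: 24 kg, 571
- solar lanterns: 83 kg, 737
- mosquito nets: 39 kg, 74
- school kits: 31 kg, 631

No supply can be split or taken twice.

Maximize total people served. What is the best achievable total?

The ratio heuristic lands on blanket bundles + rice sacks + medical dressings + solar lanterns + school kits (2773) but leaves 10 kg idle.
The 151 kg tied up in blanket bundles and rice sacks is better spent on seed packs + mosquito nets — total rises to 2873 (296 kg).

2873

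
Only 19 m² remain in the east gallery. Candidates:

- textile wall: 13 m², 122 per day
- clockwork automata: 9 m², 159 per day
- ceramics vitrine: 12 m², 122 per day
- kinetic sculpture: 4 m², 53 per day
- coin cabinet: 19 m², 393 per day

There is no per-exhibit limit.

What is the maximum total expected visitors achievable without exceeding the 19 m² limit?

393

Best packing: coin cabinet — 19 m², 393 total.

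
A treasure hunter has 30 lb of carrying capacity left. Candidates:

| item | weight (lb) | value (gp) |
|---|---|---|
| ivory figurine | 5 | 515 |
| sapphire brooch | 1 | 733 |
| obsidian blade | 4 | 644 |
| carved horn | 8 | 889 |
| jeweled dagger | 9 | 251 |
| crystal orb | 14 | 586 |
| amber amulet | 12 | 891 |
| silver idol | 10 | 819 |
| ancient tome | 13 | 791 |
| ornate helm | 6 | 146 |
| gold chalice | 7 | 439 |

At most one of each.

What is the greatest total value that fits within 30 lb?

Density check — sapphire brooch 733.00, obsidian blade 161.00, carved horn 111.12 are the best per lb.
Taking the top-ratio items first gives ivory figurine + sapphire brooch + obsidian blade + carved horn + silver idol for 3600 (28 lb).
The 10 lb tied up in silver idol is better spent on amber amulet — total rises to 3672 (30 lb).
No other feasible combination exceeds 3672.

3672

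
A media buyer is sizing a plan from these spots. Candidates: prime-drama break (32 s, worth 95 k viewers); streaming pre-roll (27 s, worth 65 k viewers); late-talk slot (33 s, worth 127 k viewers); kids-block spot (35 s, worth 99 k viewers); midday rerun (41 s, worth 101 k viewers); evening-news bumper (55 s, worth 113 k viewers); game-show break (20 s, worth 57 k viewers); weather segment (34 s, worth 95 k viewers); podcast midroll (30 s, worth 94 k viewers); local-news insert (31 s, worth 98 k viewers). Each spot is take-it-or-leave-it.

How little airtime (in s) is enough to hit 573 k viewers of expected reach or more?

187

Look for the lowest-airtime combination reaching 573.
prime-drama break + streaming pre-roll + late-talk slot + weather segment + podcast midroll + local-news insert reaches 574 using 187 s.
Below 187 s the best achievable stays under 573.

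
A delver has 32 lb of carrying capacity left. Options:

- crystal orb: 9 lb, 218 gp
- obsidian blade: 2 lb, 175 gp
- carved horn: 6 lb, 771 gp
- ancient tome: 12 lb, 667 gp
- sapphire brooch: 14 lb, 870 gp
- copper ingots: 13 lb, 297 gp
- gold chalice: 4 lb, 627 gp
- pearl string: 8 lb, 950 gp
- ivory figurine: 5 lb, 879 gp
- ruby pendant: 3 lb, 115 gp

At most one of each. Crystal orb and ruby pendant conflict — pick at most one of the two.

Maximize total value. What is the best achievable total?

Taking obsidian blade + carved horn + gold chalice + pearl string + ivory figurine + ruby pendant: 28 lb used, 3517 in value.

3517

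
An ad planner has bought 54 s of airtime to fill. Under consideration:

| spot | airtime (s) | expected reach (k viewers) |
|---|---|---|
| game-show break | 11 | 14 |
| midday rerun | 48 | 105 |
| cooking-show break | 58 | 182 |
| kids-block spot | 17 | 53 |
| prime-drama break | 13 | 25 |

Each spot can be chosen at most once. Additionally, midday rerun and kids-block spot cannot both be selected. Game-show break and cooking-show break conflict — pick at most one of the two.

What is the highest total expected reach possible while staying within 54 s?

105

Greedy by ratio would take game-show break + kids-block spot + prime-drama break: 41 s used, total 92.
The 41 s tied up in game-show break and kids-block spot and prime-drama break is better spent on midday rerun — total rises to 105 (48 s).
An exhaustive check of the 32 subsets confirms 105.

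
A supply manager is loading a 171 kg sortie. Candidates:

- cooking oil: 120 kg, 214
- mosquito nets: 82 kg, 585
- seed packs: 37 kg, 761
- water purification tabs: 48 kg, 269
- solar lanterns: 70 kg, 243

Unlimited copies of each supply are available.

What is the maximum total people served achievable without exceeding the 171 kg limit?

3044

Density check — seed packs 20.57, mosquito nets 7.13, water purification tabs 5.60, solar lanterns 3.47 are the best per kg.
4×seed packs uses 148 of the 171 kg and totals 3044.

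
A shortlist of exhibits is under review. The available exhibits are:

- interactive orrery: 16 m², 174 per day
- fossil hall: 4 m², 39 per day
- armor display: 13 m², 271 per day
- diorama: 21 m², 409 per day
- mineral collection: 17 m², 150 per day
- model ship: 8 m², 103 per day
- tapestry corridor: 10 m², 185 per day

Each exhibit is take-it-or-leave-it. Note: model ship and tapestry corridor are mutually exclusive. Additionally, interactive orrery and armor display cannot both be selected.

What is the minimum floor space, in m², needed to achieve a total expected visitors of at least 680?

34

Look for the lowest-floor combination reaching 680.
armor display + diorama reaches 680 using 34 m².
No combination under 34 m² hits 680.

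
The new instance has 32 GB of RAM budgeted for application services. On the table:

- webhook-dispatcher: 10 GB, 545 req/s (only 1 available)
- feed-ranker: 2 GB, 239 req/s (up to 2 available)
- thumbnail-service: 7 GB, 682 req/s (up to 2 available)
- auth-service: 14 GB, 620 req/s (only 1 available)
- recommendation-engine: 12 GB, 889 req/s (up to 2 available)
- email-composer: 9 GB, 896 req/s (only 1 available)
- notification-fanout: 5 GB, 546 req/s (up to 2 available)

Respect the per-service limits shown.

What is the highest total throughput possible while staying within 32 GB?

3284

Taking the top-ratio services first gives 2×feed-ranker + thumbnail-service + email-composer + 2×notification-fanout for 3148 (30 GB).
Replace notification-fanout with thumbnail-service: the trade gains 136 net, giving 3284 at 32 GB.
No other feasible combination exceeds 3284.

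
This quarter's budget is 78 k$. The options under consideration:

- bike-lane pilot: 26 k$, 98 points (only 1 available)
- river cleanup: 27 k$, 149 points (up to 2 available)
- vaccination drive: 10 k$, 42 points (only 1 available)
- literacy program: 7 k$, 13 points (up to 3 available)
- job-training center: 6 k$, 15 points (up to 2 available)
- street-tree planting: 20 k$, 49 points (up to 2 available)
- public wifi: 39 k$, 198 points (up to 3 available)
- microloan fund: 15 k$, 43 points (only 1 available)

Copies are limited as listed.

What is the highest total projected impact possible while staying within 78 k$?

396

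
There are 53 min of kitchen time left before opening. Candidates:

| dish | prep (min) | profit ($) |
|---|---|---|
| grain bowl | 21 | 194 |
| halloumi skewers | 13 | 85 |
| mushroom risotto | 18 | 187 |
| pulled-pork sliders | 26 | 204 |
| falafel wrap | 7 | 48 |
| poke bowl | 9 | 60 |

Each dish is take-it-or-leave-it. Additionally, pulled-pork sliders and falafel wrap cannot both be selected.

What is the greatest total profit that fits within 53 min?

466

Density check — mushroom risotto 10.39, grain bowl 9.24, pulled-pork sliders 7.85 are the best per min.
Filling by ratio: grain bowl + mushroom risotto + falafel wrap for 429, with 7 min left unused.
Dropping falafel wrap frees 7 min; slotting in halloumi skewers (13 min) lifts the total to 466 at 52 min.
The closest alternative, mushroom risotto + pulled-pork sliders + poke bowl, reaches only 451.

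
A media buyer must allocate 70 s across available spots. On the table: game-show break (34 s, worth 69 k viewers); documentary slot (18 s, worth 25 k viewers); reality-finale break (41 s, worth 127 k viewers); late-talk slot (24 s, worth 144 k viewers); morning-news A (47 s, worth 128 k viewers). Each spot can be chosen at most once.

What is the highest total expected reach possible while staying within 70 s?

The ratio ordering already packs tightly: reality-finale break + late-talk slot, 65 s, 271.
No other feasible combination exceeds 271.

271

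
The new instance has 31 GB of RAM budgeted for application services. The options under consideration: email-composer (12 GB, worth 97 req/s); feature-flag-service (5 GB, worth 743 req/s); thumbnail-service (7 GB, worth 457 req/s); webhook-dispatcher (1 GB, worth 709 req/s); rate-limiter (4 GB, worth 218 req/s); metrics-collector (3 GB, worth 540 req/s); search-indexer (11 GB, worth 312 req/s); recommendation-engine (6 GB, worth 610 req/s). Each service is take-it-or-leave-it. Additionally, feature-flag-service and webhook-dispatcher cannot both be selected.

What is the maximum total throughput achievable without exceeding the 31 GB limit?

Ranking by ratio (throughput/GB): webhook-dispatcher 709.00, metrics-collector 180.00, feature-flag-service 148.60.
Best packing: thumbnail-service + webhook-dispatcher + metrics-collector + search-indexer + recommendation-engine — 28 GB, 2628 total.

2628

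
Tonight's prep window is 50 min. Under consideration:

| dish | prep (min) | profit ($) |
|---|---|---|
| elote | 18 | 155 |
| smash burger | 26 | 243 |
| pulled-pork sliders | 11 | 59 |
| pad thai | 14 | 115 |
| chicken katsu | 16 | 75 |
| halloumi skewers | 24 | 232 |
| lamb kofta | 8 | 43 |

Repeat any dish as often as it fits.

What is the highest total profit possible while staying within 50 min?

475

By profit per min: halloumi skewers 9.67, smash burger 9.35, elote 8.61 lead.
Greedy by ratio would take 2×halloumi skewers: 48 min used, total 464.
Dropping halloumi skewers frees 24 min; slotting in smash burger (26 min) lifts the total to 475 at 50 min.
Nothing else within 50 min beats 475.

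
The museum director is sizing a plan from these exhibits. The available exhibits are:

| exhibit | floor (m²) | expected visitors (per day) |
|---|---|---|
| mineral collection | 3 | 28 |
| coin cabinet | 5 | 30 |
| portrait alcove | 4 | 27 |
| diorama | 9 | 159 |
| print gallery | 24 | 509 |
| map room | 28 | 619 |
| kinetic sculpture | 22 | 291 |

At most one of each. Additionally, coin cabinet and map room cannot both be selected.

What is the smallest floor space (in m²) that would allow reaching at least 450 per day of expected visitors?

24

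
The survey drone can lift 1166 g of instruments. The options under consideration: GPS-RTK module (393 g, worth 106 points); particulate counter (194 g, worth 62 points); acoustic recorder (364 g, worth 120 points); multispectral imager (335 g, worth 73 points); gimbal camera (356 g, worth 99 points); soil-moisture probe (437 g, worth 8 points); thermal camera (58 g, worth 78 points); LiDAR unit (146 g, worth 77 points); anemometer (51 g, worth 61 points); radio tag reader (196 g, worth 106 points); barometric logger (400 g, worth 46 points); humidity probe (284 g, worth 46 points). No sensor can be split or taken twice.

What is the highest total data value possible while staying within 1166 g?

Greedy by ratio would take particulate counter + acoustic recorder + thermal camera + LiDAR unit + anemometer + radio tag reader: 1009 g used, total 504.
Dropping particulate counter frees 194 g; slotting in multispectral imager (335 g) lifts the total to 515 at 1150 g.

515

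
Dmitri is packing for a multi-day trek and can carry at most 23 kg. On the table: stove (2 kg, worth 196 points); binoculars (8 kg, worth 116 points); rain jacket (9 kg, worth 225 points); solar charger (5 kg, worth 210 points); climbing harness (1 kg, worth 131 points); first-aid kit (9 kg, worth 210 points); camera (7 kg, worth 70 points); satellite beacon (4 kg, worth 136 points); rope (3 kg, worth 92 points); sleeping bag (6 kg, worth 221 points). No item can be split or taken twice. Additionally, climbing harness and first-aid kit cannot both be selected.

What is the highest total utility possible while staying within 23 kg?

Density check — climbing harness 131.00, stove 98.00, solar charger 42.00 are the best per kg.
Stove + solar charger + climbing harness + satellite beacon + rope + sleeping bag uses 21 of the 23 kg and totals 986.
Runner-up stove + rain jacket + solar charger + climbing harness + sleeping bag tops out at 983.

986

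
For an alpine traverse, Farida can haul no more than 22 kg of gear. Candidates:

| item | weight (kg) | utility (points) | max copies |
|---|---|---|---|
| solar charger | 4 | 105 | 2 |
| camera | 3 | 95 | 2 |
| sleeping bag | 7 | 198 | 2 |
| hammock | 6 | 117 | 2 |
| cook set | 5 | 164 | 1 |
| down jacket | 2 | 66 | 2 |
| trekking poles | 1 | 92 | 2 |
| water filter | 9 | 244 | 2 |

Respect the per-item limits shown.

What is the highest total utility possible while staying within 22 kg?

By utility per kg: trekking poles 92.00, down jacket 33.00, cook set 32.80 lead.
A density-first pass picks solar charger + 2×camera + cook set + 2×down jacket + 2×trekking poles — 775 at 21 kg.
The 6 kg tied up in solar charger and down jacket is better spent on sleeping bag — total rises to 802 (22 kg).

802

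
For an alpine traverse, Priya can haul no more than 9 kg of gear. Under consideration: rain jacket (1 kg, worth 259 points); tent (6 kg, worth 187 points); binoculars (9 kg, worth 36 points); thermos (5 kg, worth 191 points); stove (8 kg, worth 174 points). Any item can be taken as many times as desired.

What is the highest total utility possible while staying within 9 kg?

By utility per kg: rain jacket 259.00, thermos 38.20, tent 31.17 lead.
Best packing: 9×rain jacket — 9 kg, 2331 total.

2331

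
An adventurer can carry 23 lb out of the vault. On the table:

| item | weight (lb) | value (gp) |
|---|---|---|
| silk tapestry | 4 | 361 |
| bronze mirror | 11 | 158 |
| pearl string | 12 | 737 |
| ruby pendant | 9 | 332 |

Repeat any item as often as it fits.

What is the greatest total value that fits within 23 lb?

Best packing: 5×silk tapestry — 20 lb, 1805 total.
Nothing else within 23 lb beats 1805.

1805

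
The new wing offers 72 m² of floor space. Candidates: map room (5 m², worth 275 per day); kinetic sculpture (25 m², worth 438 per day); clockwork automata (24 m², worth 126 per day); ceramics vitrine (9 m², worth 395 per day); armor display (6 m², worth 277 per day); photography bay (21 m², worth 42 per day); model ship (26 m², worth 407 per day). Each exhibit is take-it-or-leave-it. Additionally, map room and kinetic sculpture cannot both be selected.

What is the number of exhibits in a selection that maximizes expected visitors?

4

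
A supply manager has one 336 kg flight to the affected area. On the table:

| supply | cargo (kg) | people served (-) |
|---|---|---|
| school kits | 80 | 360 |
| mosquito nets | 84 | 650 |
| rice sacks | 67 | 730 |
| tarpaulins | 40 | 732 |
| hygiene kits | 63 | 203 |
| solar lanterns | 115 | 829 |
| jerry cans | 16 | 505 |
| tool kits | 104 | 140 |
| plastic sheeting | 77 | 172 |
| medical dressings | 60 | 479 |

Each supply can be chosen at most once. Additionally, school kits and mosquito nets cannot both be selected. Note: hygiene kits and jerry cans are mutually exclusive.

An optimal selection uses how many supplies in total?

5

Optimal total is 3446.
One optimal bundle: mosquito nets + rice sacks + tarpaulins + solar lanterns + jerry cans (322 kg).
All optima have 5 supplies.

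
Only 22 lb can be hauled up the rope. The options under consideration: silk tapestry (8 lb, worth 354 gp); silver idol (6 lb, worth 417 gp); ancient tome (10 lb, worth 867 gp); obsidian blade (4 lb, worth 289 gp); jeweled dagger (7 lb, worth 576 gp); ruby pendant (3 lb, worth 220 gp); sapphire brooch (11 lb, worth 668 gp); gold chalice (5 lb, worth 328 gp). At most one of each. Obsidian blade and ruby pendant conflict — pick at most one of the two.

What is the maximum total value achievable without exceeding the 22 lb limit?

Taking the top-ratio items first gives ancient tome + jeweled dagger + ruby pendant for 1663 (20 lb).
The 3 lb tied up in ruby pendant is better spent on gold chalice — total rises to 1771 (22 lb).
An exhaustive check of the 256 subsets confirms 1771.

1771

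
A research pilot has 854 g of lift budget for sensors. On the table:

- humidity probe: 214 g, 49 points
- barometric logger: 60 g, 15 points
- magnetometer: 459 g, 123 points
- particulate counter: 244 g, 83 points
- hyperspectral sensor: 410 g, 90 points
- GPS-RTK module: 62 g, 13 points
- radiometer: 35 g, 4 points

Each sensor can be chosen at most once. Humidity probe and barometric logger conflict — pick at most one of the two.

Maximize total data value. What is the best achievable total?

Density check — particulate counter 0.34, magnetometer 0.27, barometric logger 0.25 are the best per g.
The ratio ordering already packs tightly: barometric logger + magnetometer + particulate counter + GPS-RTK module, 825 g, 234.
That's the maximum — no feasible swap from here does better than 234.

234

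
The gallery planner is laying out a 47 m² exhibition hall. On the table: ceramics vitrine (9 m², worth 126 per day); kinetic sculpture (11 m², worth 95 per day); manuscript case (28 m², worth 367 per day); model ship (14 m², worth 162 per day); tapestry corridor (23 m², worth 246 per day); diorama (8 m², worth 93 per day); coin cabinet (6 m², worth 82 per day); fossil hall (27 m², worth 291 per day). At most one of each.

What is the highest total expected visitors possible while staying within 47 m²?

By expected visitors per m²: ceramics vitrine 14.00, coin cabinet 13.67, manuscript case 13.11, diorama 11.62 lead.
The ratio heuristic lands on ceramics vitrine + manuscript case + coin cabinet (575) but leaves 4 m² idle.
Replace coin cabinet with diorama: the trade gains 11 net, giving 586 at 45 m².
The closest alternative, ceramics vitrine + manuscript case + coin cabinet, reaches only 575.

586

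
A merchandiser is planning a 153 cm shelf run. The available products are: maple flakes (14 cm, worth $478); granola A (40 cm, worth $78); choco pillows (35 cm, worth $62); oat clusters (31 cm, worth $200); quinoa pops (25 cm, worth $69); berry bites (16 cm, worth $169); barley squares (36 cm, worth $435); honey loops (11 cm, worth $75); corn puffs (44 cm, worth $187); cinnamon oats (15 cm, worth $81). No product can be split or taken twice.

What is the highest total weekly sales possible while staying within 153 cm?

The ratio heuristic lands on maple flakes + oat clusters + quinoa pops + berry bites + barley squares + honey loops + cinnamon oats (1507) but leaves 5 cm idle.
The 40 cm tied up in quinoa pops and cinnamon oats is better spent on corn puffs — total rises to 1544 (152 cm).
The spare 1 cm is too small for any remaining product, and no exchange beats 1544.

1544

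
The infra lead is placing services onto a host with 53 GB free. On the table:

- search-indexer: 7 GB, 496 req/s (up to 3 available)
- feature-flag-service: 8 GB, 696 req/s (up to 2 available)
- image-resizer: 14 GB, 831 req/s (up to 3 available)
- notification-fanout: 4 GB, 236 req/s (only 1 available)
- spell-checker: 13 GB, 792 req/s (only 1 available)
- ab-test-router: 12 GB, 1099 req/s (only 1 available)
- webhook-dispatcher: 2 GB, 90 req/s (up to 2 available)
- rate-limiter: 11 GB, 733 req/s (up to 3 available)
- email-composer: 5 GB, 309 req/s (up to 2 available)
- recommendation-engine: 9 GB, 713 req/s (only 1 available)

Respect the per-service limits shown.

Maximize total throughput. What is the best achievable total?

4286

Density check — ab-test-router 91.58, feature-flag-service 87.00, recommendation-engine 79.22, search-indexer 70.86 are the best per GB.
Best packing: 2×search-indexer + 2×feature-flag-service + ab-test-router + webhook-dispatcher + recommendation-engine — 53 GB, 4286 total.
Every other selection either busts 53 GB or exceeds an availability limit or fails to beat 4286.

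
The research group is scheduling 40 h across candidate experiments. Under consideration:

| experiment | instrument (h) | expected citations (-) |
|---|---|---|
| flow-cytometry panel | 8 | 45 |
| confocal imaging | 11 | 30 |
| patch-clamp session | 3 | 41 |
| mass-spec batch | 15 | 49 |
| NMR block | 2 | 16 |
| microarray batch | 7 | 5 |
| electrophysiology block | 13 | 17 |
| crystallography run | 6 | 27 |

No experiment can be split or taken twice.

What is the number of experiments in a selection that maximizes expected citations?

5

Best achievable expected citations is 181.
flow-cytometry panel + confocal imaging + patch-clamp session + mass-spec batch + NMR block hits 181 at 39 h.
Every optimal selection uses 5 experiments.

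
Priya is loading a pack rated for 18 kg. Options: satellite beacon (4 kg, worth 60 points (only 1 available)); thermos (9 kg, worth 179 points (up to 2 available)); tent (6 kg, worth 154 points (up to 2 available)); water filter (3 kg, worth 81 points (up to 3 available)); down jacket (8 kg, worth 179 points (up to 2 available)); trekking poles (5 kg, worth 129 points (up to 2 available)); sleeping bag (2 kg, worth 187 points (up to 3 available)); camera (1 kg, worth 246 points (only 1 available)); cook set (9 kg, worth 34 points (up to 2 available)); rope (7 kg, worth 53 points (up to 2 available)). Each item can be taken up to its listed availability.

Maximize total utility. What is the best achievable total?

Greedy by ratio would take 3×water filter + 3×sleeping bag + camera: 16 kg used, total 1050.
Dropping water filter frees 3 kg; slotting in trekking poles (5 kg) lifts the total to 1098 at 18 kg.
Nothing else within 18 kg beats 1098.

1098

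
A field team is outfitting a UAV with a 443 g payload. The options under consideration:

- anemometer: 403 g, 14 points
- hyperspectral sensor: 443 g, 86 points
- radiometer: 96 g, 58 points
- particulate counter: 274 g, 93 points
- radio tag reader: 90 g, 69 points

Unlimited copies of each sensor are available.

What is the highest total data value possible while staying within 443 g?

276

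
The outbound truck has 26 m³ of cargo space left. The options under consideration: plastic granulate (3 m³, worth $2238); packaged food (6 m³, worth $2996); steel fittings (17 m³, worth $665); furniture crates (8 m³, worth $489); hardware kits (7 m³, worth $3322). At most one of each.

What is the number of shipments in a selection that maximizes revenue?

4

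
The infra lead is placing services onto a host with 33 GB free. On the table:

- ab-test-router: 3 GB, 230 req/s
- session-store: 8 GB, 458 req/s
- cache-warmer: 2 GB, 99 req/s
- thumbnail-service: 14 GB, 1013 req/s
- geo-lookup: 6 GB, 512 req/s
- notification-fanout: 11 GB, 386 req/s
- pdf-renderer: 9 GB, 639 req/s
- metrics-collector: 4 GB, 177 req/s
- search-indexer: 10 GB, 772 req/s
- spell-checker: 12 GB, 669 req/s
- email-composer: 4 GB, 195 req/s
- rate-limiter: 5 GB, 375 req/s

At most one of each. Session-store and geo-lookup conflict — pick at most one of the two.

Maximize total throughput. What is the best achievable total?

2528

Ab-test-router + geo-lookup + pdf-renderer + search-indexer + rate-limiter uses 33 of the 33 GB and totals 2528.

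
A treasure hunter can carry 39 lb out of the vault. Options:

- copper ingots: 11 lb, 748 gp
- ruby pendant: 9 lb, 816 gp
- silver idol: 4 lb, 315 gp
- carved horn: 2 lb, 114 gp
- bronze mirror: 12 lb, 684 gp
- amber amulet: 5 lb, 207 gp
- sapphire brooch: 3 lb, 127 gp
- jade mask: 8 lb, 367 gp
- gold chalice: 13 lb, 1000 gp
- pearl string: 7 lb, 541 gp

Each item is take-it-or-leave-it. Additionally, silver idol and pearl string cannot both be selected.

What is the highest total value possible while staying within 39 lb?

2993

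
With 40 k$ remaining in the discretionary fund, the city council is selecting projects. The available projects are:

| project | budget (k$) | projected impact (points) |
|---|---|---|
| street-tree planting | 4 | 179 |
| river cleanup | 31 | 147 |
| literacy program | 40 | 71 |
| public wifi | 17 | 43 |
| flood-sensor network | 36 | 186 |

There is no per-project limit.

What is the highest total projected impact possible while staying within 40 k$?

10×street-tree planting uses 40 of the 40 k$ and totals 1790.
That's the maximum — no swap from here does better than 1790.

1790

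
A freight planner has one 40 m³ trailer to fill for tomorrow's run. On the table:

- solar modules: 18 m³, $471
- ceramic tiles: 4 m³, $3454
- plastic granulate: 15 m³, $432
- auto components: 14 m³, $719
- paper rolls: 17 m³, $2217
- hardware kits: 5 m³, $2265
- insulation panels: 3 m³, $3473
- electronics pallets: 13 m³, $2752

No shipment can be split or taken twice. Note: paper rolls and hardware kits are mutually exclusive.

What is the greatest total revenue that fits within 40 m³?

Taking ceramic tiles + auto components + hardware kits + insulation panels + electronics pallets: 39 m³ used, 12663 in revenue.
The closest alternative, ceramic tiles + plastic granulate + hardware kits + insulation panels + electronics pallets, reaches only 12376.

12663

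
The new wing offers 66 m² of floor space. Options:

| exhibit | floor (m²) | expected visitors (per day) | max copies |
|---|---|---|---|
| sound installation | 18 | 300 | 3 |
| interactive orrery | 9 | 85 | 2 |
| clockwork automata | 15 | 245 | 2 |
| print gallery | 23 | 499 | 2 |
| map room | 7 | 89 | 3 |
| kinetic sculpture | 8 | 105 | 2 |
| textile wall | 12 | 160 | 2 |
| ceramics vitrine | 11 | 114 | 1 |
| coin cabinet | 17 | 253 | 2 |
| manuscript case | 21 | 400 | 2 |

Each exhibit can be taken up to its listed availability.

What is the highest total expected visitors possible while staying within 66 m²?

Filling by ratio: sound installation + 2×print gallery for 1298, with 2 m² left unused.
Replace sound installation and print gallery with 2×manuscript case: the trade gains 1 net, giving 1299 at 65 m².
No other feasible combination exceeds 1299.

1299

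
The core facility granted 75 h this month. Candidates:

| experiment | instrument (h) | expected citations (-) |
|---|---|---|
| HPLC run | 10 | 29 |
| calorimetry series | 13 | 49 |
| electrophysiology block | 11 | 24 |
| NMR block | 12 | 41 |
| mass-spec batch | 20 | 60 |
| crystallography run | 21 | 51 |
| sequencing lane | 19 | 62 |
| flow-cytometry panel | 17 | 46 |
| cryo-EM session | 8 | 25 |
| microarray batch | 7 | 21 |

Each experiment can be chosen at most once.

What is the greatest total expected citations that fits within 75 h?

By expected citations per h: calorimetry series 3.77, NMR block 3.42, sequencing lane 3.26, cryo-EM session 3.12 lead.
A density-first pass picks calorimetry series + NMR block + mass-spec batch + sequencing lane + cryo-EM session — 237 at 72 h.
Dropping cryo-EM session frees 8 h; slotting in HPLC run (10 h) lifts the total to 241 at 74 h.
Runner-up calorimetry series + NMR block + mass-spec batch + sequencing lane + cryo-EM session tops out at 237.

241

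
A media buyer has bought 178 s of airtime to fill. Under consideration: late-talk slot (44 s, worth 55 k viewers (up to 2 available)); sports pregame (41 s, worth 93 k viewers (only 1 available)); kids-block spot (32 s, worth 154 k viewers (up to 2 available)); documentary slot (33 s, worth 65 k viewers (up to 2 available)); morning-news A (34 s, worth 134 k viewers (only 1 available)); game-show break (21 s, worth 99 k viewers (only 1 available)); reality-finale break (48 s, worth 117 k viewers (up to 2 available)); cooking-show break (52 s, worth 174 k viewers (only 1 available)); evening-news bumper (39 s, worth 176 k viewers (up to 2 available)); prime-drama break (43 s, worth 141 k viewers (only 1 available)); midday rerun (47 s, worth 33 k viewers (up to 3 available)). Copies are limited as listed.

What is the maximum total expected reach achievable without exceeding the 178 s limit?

794

Taking the top-ratio spots first gives 2×kids-block spot + game-show break + 2×evening-news bumper for 759 (163 s).
The 21 s tied up in game-show break is better spent on morning-news A — total rises to 794 (176 s).
Nothing else within 178 s beats 794.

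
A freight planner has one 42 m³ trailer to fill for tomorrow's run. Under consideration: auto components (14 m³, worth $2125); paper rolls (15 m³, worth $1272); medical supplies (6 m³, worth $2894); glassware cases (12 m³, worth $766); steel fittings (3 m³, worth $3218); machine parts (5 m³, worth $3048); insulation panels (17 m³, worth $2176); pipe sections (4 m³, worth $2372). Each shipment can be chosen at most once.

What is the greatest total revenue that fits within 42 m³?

13708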